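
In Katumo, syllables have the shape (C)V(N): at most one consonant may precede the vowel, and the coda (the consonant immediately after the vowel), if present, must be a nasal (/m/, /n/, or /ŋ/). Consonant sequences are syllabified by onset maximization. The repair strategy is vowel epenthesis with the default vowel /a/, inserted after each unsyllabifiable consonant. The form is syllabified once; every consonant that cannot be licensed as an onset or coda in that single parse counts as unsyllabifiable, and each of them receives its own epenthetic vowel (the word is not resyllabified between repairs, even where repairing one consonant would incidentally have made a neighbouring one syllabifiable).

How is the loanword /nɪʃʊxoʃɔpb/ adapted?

Under (C)V(N), the unsyllabifiable consonants are /p/, /b/ (only a nasal (/m/, /n/, or /ŋ/) is licensed in coda position; onsets are limited to one consonant).
Inserting the epenthetic vowel yields /p/ → /pa/, /b/ → /ba/.

nɪʃʊxoʃɔpaba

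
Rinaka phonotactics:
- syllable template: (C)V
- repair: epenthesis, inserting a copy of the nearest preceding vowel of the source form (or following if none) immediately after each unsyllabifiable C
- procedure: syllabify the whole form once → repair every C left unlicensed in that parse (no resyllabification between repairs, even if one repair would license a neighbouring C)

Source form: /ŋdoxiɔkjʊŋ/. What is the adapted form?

Under (C)V, the unsyllabifiable consonants are /ŋ/, /k/, /ŋ/ (no codas are permitted; onsets are limited to one consonant).
Each unlicensed consonant becomes the onset of a new syllable: /ŋ/ → /ŋo/, /k/ → /kɔ/, /ŋ/ → /ŋʊ/.

ŋodoxiɔkɔjʊŋʊ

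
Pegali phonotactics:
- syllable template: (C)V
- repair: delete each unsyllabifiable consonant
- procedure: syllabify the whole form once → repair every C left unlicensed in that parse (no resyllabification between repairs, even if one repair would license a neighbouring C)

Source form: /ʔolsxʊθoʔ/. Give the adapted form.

The consonants /l/, /s/, /ʔ/ cannot be parsed into a legal (C)V syllable (no codas are permitted; onsets are limited to one consonant).
Each unlicensed consonant is deleted: /l/, /s/, /ʔ/.

ʔoxʊθo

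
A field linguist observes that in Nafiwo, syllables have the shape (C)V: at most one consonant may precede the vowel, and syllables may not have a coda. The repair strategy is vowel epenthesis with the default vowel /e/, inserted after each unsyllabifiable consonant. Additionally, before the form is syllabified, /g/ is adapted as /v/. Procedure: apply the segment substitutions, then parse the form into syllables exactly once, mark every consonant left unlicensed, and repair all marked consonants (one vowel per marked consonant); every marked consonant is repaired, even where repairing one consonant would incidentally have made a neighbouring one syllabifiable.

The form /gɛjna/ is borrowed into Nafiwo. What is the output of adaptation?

Substitution: /g/ → /v/, giving /vɛjna/.
The consonants /j/ cannot be parsed into a legal (C)V syllable (no codas are permitted; onsets are limited to one consonant).
Each unlicensed consonant becomes the onset of a new syllable: /j/ → /je/.

vɛjena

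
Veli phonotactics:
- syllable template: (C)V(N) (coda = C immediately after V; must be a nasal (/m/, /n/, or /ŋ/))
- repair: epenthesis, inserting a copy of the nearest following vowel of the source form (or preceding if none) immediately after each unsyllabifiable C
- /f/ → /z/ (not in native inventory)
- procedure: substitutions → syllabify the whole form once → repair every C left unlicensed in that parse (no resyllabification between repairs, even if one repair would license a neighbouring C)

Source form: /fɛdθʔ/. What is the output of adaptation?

zɛdɛθɛʔɛ

Substitution: /f/ → /z/, giving /zɛdθʔ/.
Under (C)V(N), the unsyllabifiable consonants are /d/, /θ/, /ʔ/ (only a nasal (/m/, /n/, or /ŋ/) is licensed in coda position; onsets are limited to one consonant).
Each unlicensed consonant becomes the onset of a new syllable: /d/ → /dɛ/, /θ/ → /θɛ/, /ʔ/ → /ʔɛ/.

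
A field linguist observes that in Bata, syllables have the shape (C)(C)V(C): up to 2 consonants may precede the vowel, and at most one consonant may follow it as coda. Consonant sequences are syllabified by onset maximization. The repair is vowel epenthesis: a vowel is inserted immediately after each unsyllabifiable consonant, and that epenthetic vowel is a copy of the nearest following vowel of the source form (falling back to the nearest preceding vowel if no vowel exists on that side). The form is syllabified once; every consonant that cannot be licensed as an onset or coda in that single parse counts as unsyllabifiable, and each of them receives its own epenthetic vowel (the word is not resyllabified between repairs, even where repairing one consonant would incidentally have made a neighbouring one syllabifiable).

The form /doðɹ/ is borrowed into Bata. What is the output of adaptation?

doðɹo

Syllabifying with onset maximization leaves /ɹ/ stranded (at most one coda consonant is licensed; onsets may contain at most 2 consonants).
Inserting the epenthetic vowel yields /ɹ/ → /ɹo/.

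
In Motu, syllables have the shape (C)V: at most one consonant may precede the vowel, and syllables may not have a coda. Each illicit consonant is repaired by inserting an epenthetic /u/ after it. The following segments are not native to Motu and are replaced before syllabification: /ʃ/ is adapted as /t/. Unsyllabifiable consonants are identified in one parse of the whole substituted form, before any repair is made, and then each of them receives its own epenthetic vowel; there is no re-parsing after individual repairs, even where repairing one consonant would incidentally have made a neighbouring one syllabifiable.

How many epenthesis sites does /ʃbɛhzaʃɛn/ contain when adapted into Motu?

3

After substitution the input is /tbɛhzatɛn/.
The unsyllabifiable consonants are /t/, /h/, /n/; each receives one epenthetic vowel.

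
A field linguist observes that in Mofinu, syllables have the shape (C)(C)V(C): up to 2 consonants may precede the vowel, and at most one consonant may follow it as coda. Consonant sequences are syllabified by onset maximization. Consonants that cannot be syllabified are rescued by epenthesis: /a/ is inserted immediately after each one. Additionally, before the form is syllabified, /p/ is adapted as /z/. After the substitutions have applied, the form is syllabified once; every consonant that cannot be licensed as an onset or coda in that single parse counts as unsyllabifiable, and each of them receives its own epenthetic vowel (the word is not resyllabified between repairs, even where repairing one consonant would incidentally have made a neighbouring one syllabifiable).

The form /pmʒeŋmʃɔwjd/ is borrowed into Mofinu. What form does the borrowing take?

zamʒeŋmʃɔwjada

Substitution: /p/ → /z/, giving /zmʒeŋmʃɔwjd/.
The consonants /z/, /j/, /d/ cannot be parsed into a legal (C)(C)V(C) syllable (at most one coda consonant is licensed; onsets may contain at most 2 consonants).
Each unlicensed consonant becomes the onset of a new syllable: /z/ → /za/, /j/ → /ja/, /d/ → /da/.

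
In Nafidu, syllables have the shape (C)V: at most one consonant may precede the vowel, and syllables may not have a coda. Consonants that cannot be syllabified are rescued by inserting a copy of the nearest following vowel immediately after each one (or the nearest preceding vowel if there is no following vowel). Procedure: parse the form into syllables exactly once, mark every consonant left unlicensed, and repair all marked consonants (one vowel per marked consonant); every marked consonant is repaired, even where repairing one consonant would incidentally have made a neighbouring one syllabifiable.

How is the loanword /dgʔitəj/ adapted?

Under (C)V, the unsyllabifiable consonants are /d/, /g/, /j/ (no codas are permitted; onsets are limited to one consonant).
Each unlicensed consonant becomes the onset of a new syllable: /d/ → /di/, /g/ → /gi/, /j/ → /jə/.

digiʔitəjə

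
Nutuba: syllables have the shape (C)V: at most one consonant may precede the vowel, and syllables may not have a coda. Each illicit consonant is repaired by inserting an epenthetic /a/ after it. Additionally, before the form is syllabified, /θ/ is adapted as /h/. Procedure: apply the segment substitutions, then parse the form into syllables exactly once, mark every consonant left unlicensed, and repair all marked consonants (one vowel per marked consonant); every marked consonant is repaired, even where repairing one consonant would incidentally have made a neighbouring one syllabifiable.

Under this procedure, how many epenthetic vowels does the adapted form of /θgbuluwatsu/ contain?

3

After substitution the input is /hgbuluwatsu/.
The unsyllabifiable consonants are /h/, /g/, /t/; each receives one epenthetic vowel.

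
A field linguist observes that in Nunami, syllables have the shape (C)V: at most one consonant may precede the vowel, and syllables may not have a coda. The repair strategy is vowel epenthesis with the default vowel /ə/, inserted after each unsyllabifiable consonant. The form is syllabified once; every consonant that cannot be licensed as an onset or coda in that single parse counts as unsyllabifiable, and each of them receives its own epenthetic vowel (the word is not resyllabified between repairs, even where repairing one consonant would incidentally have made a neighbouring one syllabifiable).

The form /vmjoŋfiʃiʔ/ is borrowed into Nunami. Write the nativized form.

The consonants /v/, /m/, /ŋ/, /ʔ/ cannot be parsed into a legal (C)V syllable (no codas are permitted; onsets are limited to one consonant).
Each unlicensed consonant becomes the onset of a new syllable: /v/ → /və/, /m/ → /mə/, /ŋ/ → /ŋə/, /ʔ/ → /ʔə/.

vəməjoŋəfiʃiʔə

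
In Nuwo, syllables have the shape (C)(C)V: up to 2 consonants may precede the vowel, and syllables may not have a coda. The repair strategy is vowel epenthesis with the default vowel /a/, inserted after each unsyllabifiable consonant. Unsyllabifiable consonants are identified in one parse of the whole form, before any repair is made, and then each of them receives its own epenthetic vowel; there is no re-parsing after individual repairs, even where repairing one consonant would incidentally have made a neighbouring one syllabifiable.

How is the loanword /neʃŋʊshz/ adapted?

Under (C)(C)V, the unsyllabifiable consonants are /s/, /h/, /z/ (no codas are permitted; onsets may contain at most 2 consonants).
Each unlicensed consonant becomes the onset of a new syllable: /s/ → /sa/, /h/ → /ha/, /z/ → /za/.

neʃŋʊsahaza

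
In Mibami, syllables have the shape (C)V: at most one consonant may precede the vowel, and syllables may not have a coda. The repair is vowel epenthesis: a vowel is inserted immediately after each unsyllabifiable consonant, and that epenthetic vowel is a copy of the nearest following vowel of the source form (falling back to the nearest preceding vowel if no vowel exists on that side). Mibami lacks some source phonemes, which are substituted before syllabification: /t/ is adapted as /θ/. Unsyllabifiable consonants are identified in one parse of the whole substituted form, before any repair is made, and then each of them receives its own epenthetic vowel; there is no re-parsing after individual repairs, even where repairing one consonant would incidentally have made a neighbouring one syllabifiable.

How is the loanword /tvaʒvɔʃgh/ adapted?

Substitution: /t/ → /θ/, giving /θvaʒvɔʃgh/.
Under (C)V, the unsyllabifiable consonants are /θ/, /ʒ/, /ʃ/, /g/, /h/ (no codas are permitted; onsets are limited to one consonant).
Inserting the epenthetic vowel yields /θ/ → /θa/, /ʒ/ → /ʒɔ/, /ʃ/ → /ʃɔ/, /g/ → /gɔ/, /h/ → /hɔ/.

θavaʒɔvɔʃɔgɔhɔ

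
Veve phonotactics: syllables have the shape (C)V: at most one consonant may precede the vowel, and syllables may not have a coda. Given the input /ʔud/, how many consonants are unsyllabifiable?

Under (C)V, the unsyllabifiable consonants are /d/ (no codas are permitted; onsets are limited to one consonant).

1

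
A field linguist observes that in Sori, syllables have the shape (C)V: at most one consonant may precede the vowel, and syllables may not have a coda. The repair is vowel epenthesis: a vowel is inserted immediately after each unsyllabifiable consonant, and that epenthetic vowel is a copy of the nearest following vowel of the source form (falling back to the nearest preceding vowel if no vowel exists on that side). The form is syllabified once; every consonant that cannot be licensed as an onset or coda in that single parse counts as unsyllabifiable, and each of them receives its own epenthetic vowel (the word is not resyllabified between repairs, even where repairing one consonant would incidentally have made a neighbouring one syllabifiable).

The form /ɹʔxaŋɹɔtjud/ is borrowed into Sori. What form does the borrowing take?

Under (C)V, the unsyllabifiable consonants are /ɹ/, /ʔ/, /ŋ/, /t/, /d/ (no codas are permitted; onsets are limited to one consonant).
Inserting the epenthetic vowel yields /ɹ/ → /ɹa/, /ʔ/ → /ʔa/, /ŋ/ → /ŋɔ/, /t/ → /tu/, /d/ → /du/.

ɹaʔaxaŋɔɹɔtujudu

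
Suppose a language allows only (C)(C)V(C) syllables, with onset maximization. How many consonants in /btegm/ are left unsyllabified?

The consonants /m/ cannot be parsed into a legal (C)(C)V(C) syllable (at most one coda consonant is licensed; onsets may contain at most 2 consonants).

1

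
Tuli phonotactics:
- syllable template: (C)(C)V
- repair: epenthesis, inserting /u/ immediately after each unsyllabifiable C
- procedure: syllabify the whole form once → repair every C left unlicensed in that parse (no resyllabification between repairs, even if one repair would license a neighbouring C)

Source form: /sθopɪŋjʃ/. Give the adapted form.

The consonants /ŋ/, /j/, /ʃ/ cannot be parsed into a legal (C)(C)V syllable (no codas are permitted; onsets may contain at most 2 consonants).
Epenthesis after each stranded consonant: /ŋ/ → /ŋu/, /j/ → /ju/, /ʃ/ → /ʃu/.

sθopɪŋujuʃu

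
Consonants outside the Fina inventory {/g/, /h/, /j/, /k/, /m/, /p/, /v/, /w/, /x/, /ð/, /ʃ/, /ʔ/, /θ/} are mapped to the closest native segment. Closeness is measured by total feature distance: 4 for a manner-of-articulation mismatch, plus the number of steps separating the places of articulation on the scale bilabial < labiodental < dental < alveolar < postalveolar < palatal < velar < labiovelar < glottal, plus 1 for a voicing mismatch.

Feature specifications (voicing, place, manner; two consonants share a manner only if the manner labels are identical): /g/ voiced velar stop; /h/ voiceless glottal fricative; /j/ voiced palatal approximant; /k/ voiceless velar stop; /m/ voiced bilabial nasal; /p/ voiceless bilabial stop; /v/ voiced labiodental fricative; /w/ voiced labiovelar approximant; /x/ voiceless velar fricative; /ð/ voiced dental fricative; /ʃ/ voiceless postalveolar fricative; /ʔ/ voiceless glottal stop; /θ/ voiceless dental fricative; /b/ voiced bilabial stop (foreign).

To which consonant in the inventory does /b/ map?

p

/p/ is closest: same manner (stop), place distance 0 (bilabial→bilabial), voicing differs (+1); total 1. Next closest is /m/ at distance 4.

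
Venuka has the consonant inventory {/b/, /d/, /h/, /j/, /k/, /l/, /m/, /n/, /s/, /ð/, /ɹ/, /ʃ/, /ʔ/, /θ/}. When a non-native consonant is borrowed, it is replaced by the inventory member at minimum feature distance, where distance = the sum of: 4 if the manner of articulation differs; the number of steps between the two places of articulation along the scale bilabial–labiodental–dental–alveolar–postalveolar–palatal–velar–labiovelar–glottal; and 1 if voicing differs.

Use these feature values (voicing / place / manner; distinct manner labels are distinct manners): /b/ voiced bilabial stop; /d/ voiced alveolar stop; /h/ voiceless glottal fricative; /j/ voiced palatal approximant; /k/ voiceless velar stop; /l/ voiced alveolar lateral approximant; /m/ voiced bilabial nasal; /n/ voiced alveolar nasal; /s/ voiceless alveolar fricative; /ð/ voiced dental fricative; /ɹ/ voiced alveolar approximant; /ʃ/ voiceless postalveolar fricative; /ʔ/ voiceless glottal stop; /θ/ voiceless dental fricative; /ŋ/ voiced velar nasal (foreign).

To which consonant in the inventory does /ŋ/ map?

/n/ is closest: same manner (nasal), place distance 3 (velar→alveolar), same voicing; total 3. Next closest is /j/ at distance 5.

n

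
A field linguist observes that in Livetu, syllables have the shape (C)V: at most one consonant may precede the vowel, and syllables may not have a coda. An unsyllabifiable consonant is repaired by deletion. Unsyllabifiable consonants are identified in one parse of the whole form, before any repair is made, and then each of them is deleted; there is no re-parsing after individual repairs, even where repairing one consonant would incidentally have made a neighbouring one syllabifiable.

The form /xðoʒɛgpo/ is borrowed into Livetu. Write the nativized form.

Under (C)V, the unsyllabifiable consonants are /x/, /g/ (no codas are permitted; onsets are limited to one consonant).
Each unlicensed consonant is deleted: /x/, /g/.

ðoʒɛpo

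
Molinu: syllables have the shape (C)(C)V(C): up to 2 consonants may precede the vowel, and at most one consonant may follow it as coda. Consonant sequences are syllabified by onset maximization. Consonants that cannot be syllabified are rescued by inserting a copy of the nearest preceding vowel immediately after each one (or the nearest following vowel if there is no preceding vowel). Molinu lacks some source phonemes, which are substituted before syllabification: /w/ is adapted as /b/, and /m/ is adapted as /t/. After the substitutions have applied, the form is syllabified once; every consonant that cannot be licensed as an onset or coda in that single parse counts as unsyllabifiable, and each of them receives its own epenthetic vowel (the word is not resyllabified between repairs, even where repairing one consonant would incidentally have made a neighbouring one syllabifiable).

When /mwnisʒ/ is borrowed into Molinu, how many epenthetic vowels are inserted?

After substitution the input is /tbnisʒ/.
The unsyllabifiable consonants are /t/, /ʒ/; each receives one epenthetic vowel.

2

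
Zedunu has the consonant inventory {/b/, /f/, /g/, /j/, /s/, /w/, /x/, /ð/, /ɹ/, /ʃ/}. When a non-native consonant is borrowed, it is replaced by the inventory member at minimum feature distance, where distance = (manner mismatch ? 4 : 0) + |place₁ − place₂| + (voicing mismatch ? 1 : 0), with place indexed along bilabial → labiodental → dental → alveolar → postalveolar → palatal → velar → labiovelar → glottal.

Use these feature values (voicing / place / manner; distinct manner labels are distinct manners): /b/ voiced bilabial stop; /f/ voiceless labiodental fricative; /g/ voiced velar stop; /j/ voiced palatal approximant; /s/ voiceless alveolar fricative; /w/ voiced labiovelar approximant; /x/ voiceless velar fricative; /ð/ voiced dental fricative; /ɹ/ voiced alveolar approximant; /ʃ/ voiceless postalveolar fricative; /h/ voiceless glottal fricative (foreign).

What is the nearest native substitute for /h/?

/x/ is closest: same manner (fricative), place distance 2 (glottal→velar), same voicing; total 2. Next closest is /ʃ/ at distance 4.

x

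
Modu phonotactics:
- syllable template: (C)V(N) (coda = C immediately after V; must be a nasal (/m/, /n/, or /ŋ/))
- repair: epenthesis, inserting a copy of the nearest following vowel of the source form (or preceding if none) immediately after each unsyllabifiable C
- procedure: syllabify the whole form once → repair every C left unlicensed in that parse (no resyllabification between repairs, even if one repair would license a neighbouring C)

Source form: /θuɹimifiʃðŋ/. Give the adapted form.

θuɹimifiʃiðiŋi

Syllabifying with onset maximization leaves /ʃ/, /ð/, /ŋ/ stranded (only a nasal (/m/, /n/, or /ŋ/) is licensed in coda position; onsets are limited to one consonant).
Epenthesis after each stranded consonant: /ʃ/ → /ʃi/, /ð/ → /ði/, /ŋ/ → /ŋi/.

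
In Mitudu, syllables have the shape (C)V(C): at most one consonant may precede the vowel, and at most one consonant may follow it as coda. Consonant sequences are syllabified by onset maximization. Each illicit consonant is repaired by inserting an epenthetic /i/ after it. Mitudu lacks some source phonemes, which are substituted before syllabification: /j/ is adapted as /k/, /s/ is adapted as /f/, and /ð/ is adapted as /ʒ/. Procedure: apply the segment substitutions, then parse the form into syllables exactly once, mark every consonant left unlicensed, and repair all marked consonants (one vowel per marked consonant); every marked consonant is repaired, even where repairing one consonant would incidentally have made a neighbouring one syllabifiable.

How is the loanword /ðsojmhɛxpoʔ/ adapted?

ʒifokmihɛxpoʔ

Substitution: /ð/ → /ʒ/, /s/ → /f/, /j/ → /k/, giving /ʒfokmhɛxpoʔ/.
Under (C)V(C), the unsyllabifiable consonants are /ʒ/, /m/ (at most one coda consonant is licensed; onsets are limited to one consonant).
Epenthesis after each stranded consonant: /ʒ/ → /ʒi/, /m/ → /mi/.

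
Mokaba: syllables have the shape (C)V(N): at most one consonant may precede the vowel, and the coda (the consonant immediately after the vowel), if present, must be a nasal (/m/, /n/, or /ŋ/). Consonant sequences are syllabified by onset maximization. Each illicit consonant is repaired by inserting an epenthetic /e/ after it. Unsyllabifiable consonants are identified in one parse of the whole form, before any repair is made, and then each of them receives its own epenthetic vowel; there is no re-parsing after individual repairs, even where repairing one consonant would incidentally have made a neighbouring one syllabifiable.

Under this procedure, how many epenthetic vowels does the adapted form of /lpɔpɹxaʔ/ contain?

4

The unsyllabifiable consonants are /l/, /p/, /ɹ/, /ʔ/; each receives one epenthetic vowel.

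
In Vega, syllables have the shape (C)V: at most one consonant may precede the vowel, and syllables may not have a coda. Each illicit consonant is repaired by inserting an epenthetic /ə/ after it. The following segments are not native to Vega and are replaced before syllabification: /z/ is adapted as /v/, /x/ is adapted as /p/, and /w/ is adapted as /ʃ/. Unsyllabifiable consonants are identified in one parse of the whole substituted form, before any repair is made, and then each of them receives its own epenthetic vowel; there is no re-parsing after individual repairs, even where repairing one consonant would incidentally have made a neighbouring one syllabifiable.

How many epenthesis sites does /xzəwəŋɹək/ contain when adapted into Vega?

After substitution the input is /pvəʃəŋɹək/.
The unsyllabifiable consonants are /p/, /ŋ/, /k/; each receives one epenthetic vowel.

3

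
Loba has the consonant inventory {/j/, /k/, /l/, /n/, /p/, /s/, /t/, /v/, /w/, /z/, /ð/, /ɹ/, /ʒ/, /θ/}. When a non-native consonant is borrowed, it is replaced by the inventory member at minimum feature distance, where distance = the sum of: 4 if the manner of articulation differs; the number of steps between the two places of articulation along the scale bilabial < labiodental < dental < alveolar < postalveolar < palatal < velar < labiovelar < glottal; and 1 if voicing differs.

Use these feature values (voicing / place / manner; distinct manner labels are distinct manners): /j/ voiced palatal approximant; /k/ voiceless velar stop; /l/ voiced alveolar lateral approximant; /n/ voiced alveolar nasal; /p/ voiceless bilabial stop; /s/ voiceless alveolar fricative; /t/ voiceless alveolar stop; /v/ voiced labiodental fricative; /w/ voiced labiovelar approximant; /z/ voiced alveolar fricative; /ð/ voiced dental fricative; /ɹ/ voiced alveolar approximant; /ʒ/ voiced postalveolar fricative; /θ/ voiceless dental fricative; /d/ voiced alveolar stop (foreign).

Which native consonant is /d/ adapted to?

t

/t/ is closest: same manner (stop), place distance 0 (alveolar→alveolar), voicing differs (+1); total 1. Next closest is /k/ at distance 4.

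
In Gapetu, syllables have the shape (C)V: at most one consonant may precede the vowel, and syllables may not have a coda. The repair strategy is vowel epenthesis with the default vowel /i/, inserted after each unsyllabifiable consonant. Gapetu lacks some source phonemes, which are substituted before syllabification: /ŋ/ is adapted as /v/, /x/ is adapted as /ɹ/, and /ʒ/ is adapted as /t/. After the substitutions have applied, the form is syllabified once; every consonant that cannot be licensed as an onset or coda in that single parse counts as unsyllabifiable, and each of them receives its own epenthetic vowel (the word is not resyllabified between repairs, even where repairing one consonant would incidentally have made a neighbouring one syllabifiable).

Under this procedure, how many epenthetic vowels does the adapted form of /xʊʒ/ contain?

After substitution the input is /ɹʊt/.
The unsyllabifiable consonants are /t/; each receives one epenthetic vowel.

1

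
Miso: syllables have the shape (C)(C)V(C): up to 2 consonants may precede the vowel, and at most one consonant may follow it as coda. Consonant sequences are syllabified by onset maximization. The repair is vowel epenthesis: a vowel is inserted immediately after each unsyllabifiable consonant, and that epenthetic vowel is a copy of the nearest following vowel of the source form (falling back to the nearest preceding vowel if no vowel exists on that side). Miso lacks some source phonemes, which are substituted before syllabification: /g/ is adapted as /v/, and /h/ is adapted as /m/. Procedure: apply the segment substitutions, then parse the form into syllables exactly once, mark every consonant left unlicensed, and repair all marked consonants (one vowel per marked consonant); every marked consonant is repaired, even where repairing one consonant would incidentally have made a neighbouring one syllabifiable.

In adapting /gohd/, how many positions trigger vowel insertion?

1

After substitution the input is /vomd/.
The unsyllabifiable consonants are /d/; each receives one epenthetic vowel.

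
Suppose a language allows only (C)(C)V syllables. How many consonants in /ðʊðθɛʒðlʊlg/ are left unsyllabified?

3

Syllabifying with onset maximization leaves /ʒ/, /l/, /g/ stranded (no codas are permitted; onsets may contain at most 2 consonants).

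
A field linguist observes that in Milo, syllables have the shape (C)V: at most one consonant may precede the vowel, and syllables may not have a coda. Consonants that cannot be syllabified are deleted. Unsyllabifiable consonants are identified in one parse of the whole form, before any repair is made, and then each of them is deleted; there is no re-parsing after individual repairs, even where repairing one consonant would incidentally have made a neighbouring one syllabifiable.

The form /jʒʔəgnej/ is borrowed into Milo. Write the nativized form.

The consonants /j/, /ʒ/, /g/, /j/ cannot be parsed into a legal (C)V syllable (no codas are permitted; onsets are limited to one consonant).
Deletion applies to /j/, /ʒ/, /g/, /j/.

ʔəne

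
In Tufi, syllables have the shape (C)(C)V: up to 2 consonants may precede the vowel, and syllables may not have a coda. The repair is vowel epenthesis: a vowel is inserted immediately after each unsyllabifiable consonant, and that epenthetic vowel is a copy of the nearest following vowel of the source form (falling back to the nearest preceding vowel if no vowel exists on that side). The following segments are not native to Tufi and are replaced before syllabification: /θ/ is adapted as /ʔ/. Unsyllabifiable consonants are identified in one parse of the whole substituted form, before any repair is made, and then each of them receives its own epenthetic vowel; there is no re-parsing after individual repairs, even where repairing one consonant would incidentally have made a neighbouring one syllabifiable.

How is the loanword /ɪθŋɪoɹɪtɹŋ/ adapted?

Substitution: /θ/ → /ʔ/, giving /ɪʔŋɪoɹɪtɹŋ/.
Syllabifying with onset maximization leaves /t/, /ɹ/, /ŋ/ stranded (no codas are permitted; onsets may contain at most 2 consonants).
Inserting the epenthetic vowel yields /t/ → /tɪ/, /ɹ/ → /ɹɪ/, /ŋ/ → /ŋɪ/.

ɪʔŋɪoɹɪtɪɹɪŋɪ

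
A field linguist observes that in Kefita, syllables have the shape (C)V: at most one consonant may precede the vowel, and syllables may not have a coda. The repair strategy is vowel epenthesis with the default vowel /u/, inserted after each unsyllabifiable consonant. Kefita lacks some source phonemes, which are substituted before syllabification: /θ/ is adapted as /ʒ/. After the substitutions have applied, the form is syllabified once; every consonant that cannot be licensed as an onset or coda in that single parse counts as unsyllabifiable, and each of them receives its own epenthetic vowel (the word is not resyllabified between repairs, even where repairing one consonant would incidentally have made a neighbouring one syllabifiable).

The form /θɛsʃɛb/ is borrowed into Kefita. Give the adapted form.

ʒɛsuʃɛbu

Substitution: /θ/ → /ʒ/, giving /ʒɛsʃɛb/.
Under (C)V, the unsyllabifiable consonants are /s/, /b/ (no codas are permitted; onsets are limited to one consonant).
Epenthesis after each stranded consonant: /s/ → /su/, /b/ → /bu/.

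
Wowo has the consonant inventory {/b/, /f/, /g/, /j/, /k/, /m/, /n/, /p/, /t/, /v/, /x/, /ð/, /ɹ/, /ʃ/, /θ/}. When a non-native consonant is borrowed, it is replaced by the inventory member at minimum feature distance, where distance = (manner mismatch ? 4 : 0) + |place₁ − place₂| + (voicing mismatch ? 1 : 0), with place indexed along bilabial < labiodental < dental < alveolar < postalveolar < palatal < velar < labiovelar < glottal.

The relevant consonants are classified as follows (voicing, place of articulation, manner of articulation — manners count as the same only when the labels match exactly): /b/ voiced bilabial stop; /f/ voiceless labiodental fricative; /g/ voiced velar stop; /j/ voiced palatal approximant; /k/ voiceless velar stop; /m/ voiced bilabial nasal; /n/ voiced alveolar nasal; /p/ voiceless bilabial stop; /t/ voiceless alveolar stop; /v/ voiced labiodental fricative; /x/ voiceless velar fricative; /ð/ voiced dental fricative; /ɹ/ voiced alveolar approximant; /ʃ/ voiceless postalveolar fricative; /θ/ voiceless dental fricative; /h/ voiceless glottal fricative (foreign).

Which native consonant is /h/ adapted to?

/x/ is closest: same manner (fricative), place distance 2 (glottal→velar), same voicing; total 2. Next closest is /ʃ/ at distance 4.

x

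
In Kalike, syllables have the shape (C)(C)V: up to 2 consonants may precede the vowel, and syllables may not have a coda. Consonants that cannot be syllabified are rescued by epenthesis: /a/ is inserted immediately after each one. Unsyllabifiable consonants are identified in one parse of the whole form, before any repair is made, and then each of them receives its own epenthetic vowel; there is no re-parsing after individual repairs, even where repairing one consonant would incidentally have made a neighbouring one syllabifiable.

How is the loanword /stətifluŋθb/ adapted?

stətifluŋaθaba

Syllabifying with onset maximization leaves /ŋ/, /θ/, /b/ stranded (no codas are permitted; onsets may contain at most 2 consonants).
Epenthesis after each stranded consonant: /ŋ/ → /ŋa/, /θ/ → /θa/, /b/ → /ba/.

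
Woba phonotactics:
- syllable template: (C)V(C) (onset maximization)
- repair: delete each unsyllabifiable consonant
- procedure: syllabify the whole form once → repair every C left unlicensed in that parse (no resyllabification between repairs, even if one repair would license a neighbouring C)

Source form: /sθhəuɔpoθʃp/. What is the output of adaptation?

The consonants /s/, /θ/, /ʃ/, /p/ cannot be parsed into a legal (C)V(C) syllable (at most one coda consonant is licensed; onsets are limited to one consonant).
Deleting the stranded consonants removes /s/, /θ/, /ʃ/, /p/.

həuɔpoθ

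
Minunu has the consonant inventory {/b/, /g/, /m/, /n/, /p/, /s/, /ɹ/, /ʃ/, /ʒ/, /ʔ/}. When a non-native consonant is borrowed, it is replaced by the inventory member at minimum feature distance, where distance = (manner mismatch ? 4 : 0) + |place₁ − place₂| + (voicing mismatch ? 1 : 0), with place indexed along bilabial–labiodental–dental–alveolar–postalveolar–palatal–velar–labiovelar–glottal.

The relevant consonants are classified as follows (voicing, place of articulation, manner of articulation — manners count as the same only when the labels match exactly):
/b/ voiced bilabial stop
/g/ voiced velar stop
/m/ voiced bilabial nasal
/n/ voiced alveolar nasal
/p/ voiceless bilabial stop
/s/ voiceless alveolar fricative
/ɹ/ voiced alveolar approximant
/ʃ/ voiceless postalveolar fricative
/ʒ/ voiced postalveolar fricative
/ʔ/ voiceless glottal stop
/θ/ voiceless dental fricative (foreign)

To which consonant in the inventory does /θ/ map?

s

/s/ is closest: same manner (fricative), place distance 1 (dental→alveolar), same voicing; total 1. Next closest is /ʃ/ at distance 2.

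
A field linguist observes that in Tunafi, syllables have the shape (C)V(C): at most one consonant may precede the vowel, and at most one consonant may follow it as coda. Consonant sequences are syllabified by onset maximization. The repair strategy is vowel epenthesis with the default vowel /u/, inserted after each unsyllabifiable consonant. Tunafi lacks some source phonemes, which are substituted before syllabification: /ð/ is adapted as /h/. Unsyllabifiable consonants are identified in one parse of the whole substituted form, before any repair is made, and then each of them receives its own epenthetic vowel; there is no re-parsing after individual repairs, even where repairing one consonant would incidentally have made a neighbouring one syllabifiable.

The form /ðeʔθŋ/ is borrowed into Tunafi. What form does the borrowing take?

Substitution: /ð/ → /h/, giving /heʔθŋ/.
Under (C)V(C), the unsyllabifiable consonants are /θ/, /ŋ/ (at most one coda consonant is licensed; onsets are limited to one consonant).
Each unlicensed consonant becomes the onset of a new syllable: /θ/ → /θu/, /ŋ/ → /ŋu/.

heʔθuŋu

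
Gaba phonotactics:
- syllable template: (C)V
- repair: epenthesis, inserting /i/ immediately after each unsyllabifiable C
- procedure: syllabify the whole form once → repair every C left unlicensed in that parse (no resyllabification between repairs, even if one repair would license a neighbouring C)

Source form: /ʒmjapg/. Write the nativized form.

ʒimijapigi

Under (C)V, the unsyllabifiable consonants are /ʒ/, /m/, /p/, /g/ (no codas are permitted; onsets are limited to one consonant).
Inserting the epenthetic vowel yields /ʒ/ → /ʒi/, /m/ → /mi/, /p/ → /pi/, /g/ → /gi/.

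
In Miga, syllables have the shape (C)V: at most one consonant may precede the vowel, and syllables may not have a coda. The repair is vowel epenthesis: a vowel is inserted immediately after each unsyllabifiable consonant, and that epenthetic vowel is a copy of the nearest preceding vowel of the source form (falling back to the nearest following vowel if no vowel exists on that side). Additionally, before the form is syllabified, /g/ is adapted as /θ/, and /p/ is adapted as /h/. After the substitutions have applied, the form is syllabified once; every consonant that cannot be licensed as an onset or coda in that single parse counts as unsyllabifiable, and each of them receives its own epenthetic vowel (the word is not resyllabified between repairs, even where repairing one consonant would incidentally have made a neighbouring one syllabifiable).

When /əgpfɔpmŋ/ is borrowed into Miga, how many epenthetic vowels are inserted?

After substitution the input is /əθhfɔhmŋ/.
The unsyllabifiable consonants are /θ/, /h/, /h/, /m/, /ŋ/; each receives one epenthetic vowel.

5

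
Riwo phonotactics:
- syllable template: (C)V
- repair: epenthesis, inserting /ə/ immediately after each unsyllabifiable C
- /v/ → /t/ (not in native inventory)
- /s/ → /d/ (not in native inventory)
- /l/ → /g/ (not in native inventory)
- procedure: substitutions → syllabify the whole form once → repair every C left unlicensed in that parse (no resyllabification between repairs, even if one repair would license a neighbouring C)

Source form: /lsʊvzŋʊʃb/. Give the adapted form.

Substitution: /l/ → /g/, /s/ → /d/, /v/ → /t/, giving /gdʊtzŋʊʃb/.
The consonants /g/, /t/, /z/, /ʃ/, /b/ cannot be parsed into a legal (C)V syllable (no codas are permitted; onsets are limited to one consonant).
Inserting the epenthetic vowel yields /g/ → /gə/, /t/ → /tə/, /z/ → /zə/, /ʃ/ → /ʃə/, /b/ → /bə/.

gədʊtəzəŋʊʃəbə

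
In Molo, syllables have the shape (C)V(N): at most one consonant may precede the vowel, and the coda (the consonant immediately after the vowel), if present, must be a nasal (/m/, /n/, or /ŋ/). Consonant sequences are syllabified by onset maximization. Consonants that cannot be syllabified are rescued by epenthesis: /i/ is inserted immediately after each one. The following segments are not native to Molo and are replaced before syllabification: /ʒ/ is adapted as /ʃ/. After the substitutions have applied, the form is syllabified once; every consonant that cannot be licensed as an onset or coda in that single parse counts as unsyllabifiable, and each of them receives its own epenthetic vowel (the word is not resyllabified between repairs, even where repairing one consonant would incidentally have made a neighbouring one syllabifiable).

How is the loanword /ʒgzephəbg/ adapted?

Substitution: /ʒ/ → /ʃ/, giving /ʃgzephəbg/.
The consonants /ʃ/, /g/, /p/, /b/, /g/ cannot be parsed into a legal (C)V(N) syllable (only a nasal (/m/, /n/, or /ŋ/) is licensed in coda position; onsets are limited to one consonant).
Inserting the epenthetic vowel yields /ʃ/ → /ʃi/, /g/ → /gi/, /p/ → /pi/, /b/ → /bi/, /g/ → /gi/.

ʃigizepihəbigi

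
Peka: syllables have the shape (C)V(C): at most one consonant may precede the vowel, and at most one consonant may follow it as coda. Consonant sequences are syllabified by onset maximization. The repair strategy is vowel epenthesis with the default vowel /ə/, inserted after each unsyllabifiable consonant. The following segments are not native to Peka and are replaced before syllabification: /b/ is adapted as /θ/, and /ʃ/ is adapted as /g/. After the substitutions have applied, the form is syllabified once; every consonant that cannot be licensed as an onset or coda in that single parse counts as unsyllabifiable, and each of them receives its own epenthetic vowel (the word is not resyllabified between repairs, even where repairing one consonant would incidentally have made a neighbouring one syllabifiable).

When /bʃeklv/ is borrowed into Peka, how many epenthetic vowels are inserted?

3

After substitution the input is /θgeklv/.
The unsyllabifiable consonants are /θ/, /l/, /v/; each receives one epenthetic vowel.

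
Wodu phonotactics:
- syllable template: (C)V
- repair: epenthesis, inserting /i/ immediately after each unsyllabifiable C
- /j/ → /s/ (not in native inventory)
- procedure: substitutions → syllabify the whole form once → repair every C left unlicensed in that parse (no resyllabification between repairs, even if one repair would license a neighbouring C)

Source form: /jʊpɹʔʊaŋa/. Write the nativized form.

Substitution: /j/ → /s/, giving /sʊpɹʔʊaŋa/.
Syllabifying with onset maximization leaves /p/, /ɹ/ stranded (no codas are permitted; onsets are limited to one consonant).
Epenthesis after each stranded consonant: /p/ → /pi/, /ɹ/ → /ɹi/.

sʊpiɹiʔʊaŋa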